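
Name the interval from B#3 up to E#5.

B to E spans four letter names (B-C-D-E), plus an octave: an eleventh.
B#3 to E#5 is 17 semitones, matching the perfect eleventh exactly, so the quality is perfect.
(Equivalently, a compound perfect fourth: a perfect fourth plus an octave.)

perfect 11th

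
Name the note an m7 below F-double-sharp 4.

G-double-sharp 3

Counting seven letter names down from F lands on G.
A minor seventh is 10 semitones; 10 semitones down from F##4 gives G##3.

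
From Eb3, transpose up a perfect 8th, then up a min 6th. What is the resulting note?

A perfect octave up from Eb3 is Eb4.
Up a minor sixth from Eb4: Cb5 (8 semitones up).

Cb5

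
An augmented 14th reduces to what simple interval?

augmented 7th

Each octave removed subtracts seven from the number: 14 − 7 = 7.
Quality carries through unchanged, so the simple form is an augmented seventh.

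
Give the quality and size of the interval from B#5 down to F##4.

perfect 11th

Descending from B#5 to F##4 is the same interval as ascending F##4 to B#5.
F to B spans four letter names (F-G-A-B), plus an octave, so the interval is some kind of eleventh.
The perfect eleventh spans 17 semitones, and F##4 to B#5 is exactly 17 semitones — so this is a perfect eleventh.
(Equivalently, a compound perfect fourth: a perfect fourth plus an octave.)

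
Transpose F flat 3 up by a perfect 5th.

Counting five letter names up from F lands on C.
A perfect fifth is 7 semitones; 7 semitones up from Fb3 gives Cb4.

C flat 4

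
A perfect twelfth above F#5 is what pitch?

The twelfth's letter: F up five letter names plus an octave → C.
A perfect twelfth spans 19 semitones, so from F#5 the target pitch is C#7.

C#7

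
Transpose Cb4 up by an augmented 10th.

E5

Three letters up from C (plus an octave) reaches E.
An augmented tenth is 17 semitones; 17 semitones up from Cb4 gives E5.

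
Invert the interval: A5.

Inverted interval numbers add to nine, so a fifth pairs with a fourth (5 + 4 = 9).
The quality also flips — augmented becomes diminished — giving a diminished fourth.

d4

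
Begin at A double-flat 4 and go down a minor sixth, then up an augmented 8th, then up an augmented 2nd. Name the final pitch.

D sharp 5

A minor sixth down from Abb4 is Cb4.
Up an augmented octave from Cb4: C5 (13 semitones up).
An augmented second up from C5 is D#5.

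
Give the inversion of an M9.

m7

First reduce the compound major ninth to its simple form, a major second.
Inverted interval numbers add to nine, so a second pairs with a seventh (2 + 7 = 9).
The quality also flips — major becomes minor — giving a minor seventh.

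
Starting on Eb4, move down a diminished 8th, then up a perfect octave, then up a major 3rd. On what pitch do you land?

G#4

Down a diminished octave from Eb4: E3 (11 semitones down).
Up a perfect octave from E3: E4 (12 semitones up).
A major third up from E4 is G#4.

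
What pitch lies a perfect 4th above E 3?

The fourth takes the letter from E up to A.
A perfect fourth is 5 semitones; 5 semitones up from E3 gives A3.

A 3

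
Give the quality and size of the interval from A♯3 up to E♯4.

P5

A to E spans five letter names (A-B-C-D-E) — that makes it a fifth of some quality.
The perfect fifth spans 7 semitones, and A#3 to E#4 is exactly 7 semitones — so this is a perfect fifth.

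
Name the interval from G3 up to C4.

perfect 4th

G to C spans four letter names (G-A-B-C): a fourth.
The perfect fourth spans 5 semitones, and G3 to C4 is exactly 5 semitones — so this is a perfect fourth.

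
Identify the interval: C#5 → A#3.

Descending from C#5 to A#3 is the same interval as ascending A#3 to C#5.
A to C spans three letter names (A-B-C), plus an octave: a tenth.
A major tenth would be 16 semitones, but A#3 to C#5 is 15 — one semitone narrower, making it a minor tenth.
(Equivalently, a compound minor third: a minor third plus an octave.)

m10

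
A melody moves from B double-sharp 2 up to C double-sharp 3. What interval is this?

B to C spans two letter names (B-C) — that makes it a second of some quality.
B##2 to C##3 is 1 semitone, a half step short of the major second (2), so this is minor.

minor second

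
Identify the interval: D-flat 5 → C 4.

minor ninth

Descending from Db5 to C4 is the same interval as ascending C4 to Db5.
C to D spans two letter names (C-D), plus an octave, so the interval is some kind of ninth.
C4 to Db5 is 13 semitones, a half step short of the major ninth (14), so this is minor.
(Equivalently, a compound minor second: a minor second plus an octave.)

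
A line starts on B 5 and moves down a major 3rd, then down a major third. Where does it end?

E flat 5

Down a major third from B5: G5 (4 semitones down).
Down a major third from G5: Eb5 (4 semitones down).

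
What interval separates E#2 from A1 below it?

Descending from E#2 to A1 is the same interval as ascending A1 to E#2.
A to E spans five letter names (A-B-C-D-E): a fifth.
The perfect fifth is 7 semitones; here we have 8, one semitone wider: augmented.

augmented fifth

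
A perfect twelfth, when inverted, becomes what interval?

perfect 4th

First reduce the compound perfect twelfth to its simple form, a perfect fifth.
Inverted interval numbers add to nine, so a fifth pairs with a fourth (5 + 4 = 9).
Quality inverts too: perfect stays perfect. That makes the inversion a perfect fourth.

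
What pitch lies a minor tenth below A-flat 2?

Three letters down from A (plus an octave) reaches F.
Moving 15 semitones down from Ab2 (the size of a minor tenth) reaches F1.

F 1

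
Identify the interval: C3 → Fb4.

diminished eleventh

C to F spans four letter names (C-D-E-F), plus an octave — that makes it an eleventh of some quality.
C3 to Fb4 spans 16 semitones — one semitone narrower than the perfect eleventh (17) — giving a diminished eleventh.
(Equivalently, a compound diminished fourth: a diminished fourth plus an octave.)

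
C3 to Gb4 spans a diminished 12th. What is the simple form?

diminished fifth

Each octave removed subtracts seven from the number: 12 − 7 = 5.
That makes a diminished twelfth a compound diminished fifth — an octave plus a diminished fifth.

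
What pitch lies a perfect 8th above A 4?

A 5

An octave keeps the letter name A, an octave up from A.
Moving 12 semitones up from A4 (the size of a perfect octave) reaches A5.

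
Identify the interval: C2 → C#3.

A8

C to C is the same letter name, plus an octave, so the interval is some kind of octave.
A perfect octave would be 12 semitones; C2 to C#3 is 13, one semitone wider, so the interval is augmented.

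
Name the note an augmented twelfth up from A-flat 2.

E 4

The twelfth's letter: A up five letter names plus an octave → E.
An augmented twelfth is 20 semitones; 20 semitones up from Ab2 gives E4.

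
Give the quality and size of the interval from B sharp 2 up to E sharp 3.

perfect fourth

B to E spans four letter names (B-C-D-E), so the interval is some kind of fourth.
The perfect fourth spans 5 semitones, and B#2 to E#3 is exactly 5 semitones — so this is a perfect fourth.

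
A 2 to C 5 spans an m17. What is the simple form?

Take out 2 octaves (14 from the number): 17 − 14 = 3.
So a minor seventeenth is 2 octaves plus a minor third. The quality is unchanged.

m3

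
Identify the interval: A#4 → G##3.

Descending from A#4 to G##3 is the same interval as ascending G##3 to A#4.
G to A spans two letter names (G-A), plus an octave: a ninth.
At 13 semitones, G##3→A#4 falls one short of a major ninth: minor.
(Equivalently, a compound minor second: a minor second plus an octave.)

minor ninth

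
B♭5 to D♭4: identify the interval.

Descending from Bb5 to Db4 is the same interval as ascending Db4 to Bb5.
D to B spans six letter names (D-E-F-G-A-B), plus an octave, so the interval is some kind of thirteenth.
The major thirteenth spans 21 semitones, and Db4 to Bb5 is exactly 21 semitones — so this is a major thirteenth.
(Equivalently, a compound major sixth: a major sixth plus an octave.)

major thirteenth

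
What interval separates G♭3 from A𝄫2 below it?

major seventh

Descending from Gb3 to Abb2 is the same interval as ascending Abb2 to Gb3.
A to G spans seven letter names (A-B-C-D-E-F-G): a seventh.
Counting semitones, Abb2→Gb3 is 11, which is the major seventh.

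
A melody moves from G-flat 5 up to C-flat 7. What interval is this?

G to C spans four letter names (G-A-B-C), plus an octave: an eleventh.
Gb5 to Cb7 is 17 semitones, matching the perfect eleventh exactly, so the quality is perfect.
(Equivalently, a compound perfect fourth: a perfect fourth plus an octave.)

P11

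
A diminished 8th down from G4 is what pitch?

G#3

For an octave the letter name doesn't change: still G, an octave down.
A diminished octave spans 11 semitones, so from G4 the target pitch is G#3.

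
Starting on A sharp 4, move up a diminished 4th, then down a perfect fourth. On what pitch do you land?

A#4 up a diminished fourth → D5 (4 semitones).
A perfect fourth down from D5 is A4.

A 4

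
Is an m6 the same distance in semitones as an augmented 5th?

Yes

Both span 8 semitones: a minor sixth and an augmented fifth are the same chromatic distance.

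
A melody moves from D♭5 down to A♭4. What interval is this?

Descending from Db5 to Ab4 is the same interval as ascending Ab4 to Db5.
A to D spans four letter names (A-B-C-D), so the interval is some kind of fourth.
Counting semitones, Ab4→Db5 is 5, which is the perfect fourth.

P4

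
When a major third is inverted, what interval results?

The rule of nine gives the new number: 9 − 3 = 6, so a third becomes a sixth.
Quality inverts too: major becomes minor. That makes the inversion a minor sixth.

m6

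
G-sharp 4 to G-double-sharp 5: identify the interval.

augmented 8th

G to G is the same letter name, plus an octave — that makes it an octave of some quality.
A perfect octave would be 12 semitones; G#4 to G##5 is 13, one semitone wider, so the interval is augmented.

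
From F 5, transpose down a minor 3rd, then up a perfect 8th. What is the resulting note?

A minor third down from F5 is D5.
A perfect octave up from D5 is D6.

D 6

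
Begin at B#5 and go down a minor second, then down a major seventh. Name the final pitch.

A minor second down from B#5 is A##5.
A major seventh down from A##5 is B#4.

B#4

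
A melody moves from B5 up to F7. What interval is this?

B to F spans five letter names (B-C-D-E-F), plus an octave — that makes it a twelfth of some quality.
B5 to F7 spans 18 semitones — one semitone narrower than the perfect twelfth (19) — giving a diminished twelfth.
(Equivalently, a compound diminished fifth: a diminished fifth plus an octave.)

diminished twelfth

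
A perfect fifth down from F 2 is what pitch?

B flat 1

Counting five letter names down from F lands on B.
A perfect fifth spans 7 semitones, so from F2 the target pitch is Bb1.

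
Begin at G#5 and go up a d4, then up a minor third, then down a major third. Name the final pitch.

A diminished fourth up from G#5 is C6.
Up a minor third from C6: Eb6 (3 semitones up).
A major third down from Eb6 is Cb6.

Cb6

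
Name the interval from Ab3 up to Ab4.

perfect octave

A to A is the same letter name, plus an octave — that makes it an octave of some quality.
The perfect octave spans 12 semitones, and Ab3 to Ab4 is exactly 12 semitones — so this is a perfect octave.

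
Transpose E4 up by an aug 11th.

The eleventh's letter: E up four letter names plus an octave → A.
An augmented eleventh spans 18 semitones, so from E4 the target pitch is A#5.

A#5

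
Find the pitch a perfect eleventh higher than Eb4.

Counting four letter names plus an octave up from E lands on A.
Moving 17 semitones up from Eb4 (the size of a perfect eleventh) reaches Ab5.

Ab5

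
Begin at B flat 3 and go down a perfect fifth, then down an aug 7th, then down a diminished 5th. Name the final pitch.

B double-flat 1

A perfect fifth down from Bb3 is Eb3.
An augmented seventh down from Eb3 is Fbb2.
Down a diminished fifth from Fbb2: Bbb1 (6 semitones down).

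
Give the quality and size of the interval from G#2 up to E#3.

major sixth

G to E spans six letter names (G-A-B-C-D-E) — that makes it a sixth of some quality.
G#2 to E#3 is 9 semitones, matching the major sixth exactly, so the quality is major.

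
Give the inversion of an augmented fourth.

Interval numbers invert to sum to nine: 4 + 5 = 9, so a fourth inverts to a fifth.
And augmented becomes diminished under inversion, so we get a diminished fifth.

diminished fifth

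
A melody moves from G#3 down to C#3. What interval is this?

Descending from G#3 to C#3 is the same interval as ascending C#3 to G#3.
C to G spans five letter names (C-D-E-F-G): a fifth.
The perfect fifth spans 7 semitones, and C#3 to G#3 is exactly 7 semitones — so this is a perfect fifth.

perfect 5th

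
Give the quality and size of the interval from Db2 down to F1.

Descending from Db2 to F1 is the same interval as ascending F1 to Db2.
F to D spans six letter names (F-G-A-B-C-D): a sixth.
At 8 semitones, F1→Db2 falls one short of a major sixth: minor.

minor 6th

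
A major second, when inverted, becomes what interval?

Interval numbers invert to sum to nine: 2 + 7 = 9, so a second inverts to a seventh.
Quality inverts too: major becomes minor. That makes the inversion a minor seventh.

minor 7th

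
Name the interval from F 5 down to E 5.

Descending from F5 to E5 is the same interval as ascending E5 to F5.
E to F spans two letter names (E-F), so the interval is some kind of second.
E5 to F5 is 1 semitone, a half step short of the major second (2), so this is minor.

minor second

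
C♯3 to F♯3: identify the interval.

C to F spans four letter names (C-D-E-F): a fourth.
C#3 to F#3 is 5 semitones, matching the perfect fourth exactly, so the quality is perfect.

perfect 4th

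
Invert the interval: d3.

augmented sixth

Interval numbers invert to sum to nine: 3 + 6 = 9, so a third inverts to a sixth.
Quality inverts too: diminished becomes augmented. That makes the inversion an augmented sixth.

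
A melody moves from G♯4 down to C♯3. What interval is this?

perfect twelfth

Descending from G#4 to C#3 is the same interval as ascending C#3 to G#4.
C to G spans five letter names (C-D-E-F-G), plus an octave: a twelfth.
The perfect twelfth spans 19 semitones, and C#3 to G#4 is exactly 19 semitones — so this is a perfect twelfth.
(Equivalently, a compound perfect fifth: a perfect fifth plus an octave.)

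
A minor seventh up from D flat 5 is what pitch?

C flat 6

Seven letter names up from D: C.
Moving 10 semitones up from Db5 (the size of a minor seventh) reaches Cb6.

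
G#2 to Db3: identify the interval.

G to D spans five letter names (G-A-B-C-D), so the interval is some kind of fifth.
The perfect fifth is 7 semitones; here we have 5, two semitones narrower: doubly diminished.

doubly diminished fifth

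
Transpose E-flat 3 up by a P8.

E-flat 4

An octave keeps the letter name E, an octave up from E.
A perfect octave is 12 semitones; 12 semitones up from Eb3 gives Eb4.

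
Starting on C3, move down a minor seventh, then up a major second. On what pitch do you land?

E2

C3 down a minor seventh → D2 (10 semitones).
A major second up from D2 is E2.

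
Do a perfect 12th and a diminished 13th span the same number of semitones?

Yes

Both span 19 semitones: a perfect twelfth and a diminished thirteenth are the same chromatic distance.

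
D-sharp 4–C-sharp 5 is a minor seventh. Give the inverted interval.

major 2nd

Interval numbers invert to sum to nine: 7 + 2 = 9, so a seventh inverts to a second.
Quality inverts too: minor becomes major. That makes the inversion a major second.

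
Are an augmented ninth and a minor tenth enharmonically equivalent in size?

Both span 15 semitones: an augmented ninth and a minor tenth are the same chromatic distance.

Yes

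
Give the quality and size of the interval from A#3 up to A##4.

A to A is the same letter name, plus an octave: an octave.
The perfect octave is 12 semitones; here we have 13, one semitone wider: augmented.

A8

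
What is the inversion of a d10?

A6

First reduce the compound diminished tenth to its simple form, a diminished third.
The rule of nine gives the new number: 9 − 3 = 6, so a third becomes a sixth.
Quality inverts too: diminished becomes augmented. That makes the inversion an augmented sixth.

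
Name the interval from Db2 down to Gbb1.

Descending from Db2 to Gbb1 is the same interval as ascending Gbb1 to Db2.
G to D spans five letter names (G-A-B-C-D) — that makes it a fifth of some quality.
The perfect fifth is 7 semitones; here we have 8, one semitone wider: augmented.

augmented fifth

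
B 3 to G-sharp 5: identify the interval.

major 13th

B to G spans six letter names (B-C-D-E-F-G), plus an octave: a thirteenth.
B3 to G#5 is 21 semitones, matching the major thirteenth exactly, so the quality is major.
(Equivalently, a compound major sixth: a major sixth plus an octave.)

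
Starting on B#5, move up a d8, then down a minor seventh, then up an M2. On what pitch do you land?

D#6

A diminished octave up from B#5 is B6.
B6 down a minor seventh → C#6 (10 semitones).
C#6 up a major second → D#6 (2 semitones).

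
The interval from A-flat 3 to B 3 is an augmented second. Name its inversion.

d7

Inverted interval numbers add to nine, so a second pairs with a seventh (2 + 7 = 9).
Quality inverts too: augmented becomes diminished. That makes the inversion a diminished seventh.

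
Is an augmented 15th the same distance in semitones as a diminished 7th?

An augmented fifteenth is 25 semitones but a diminished seventh is 9 semitones — different sizes.

No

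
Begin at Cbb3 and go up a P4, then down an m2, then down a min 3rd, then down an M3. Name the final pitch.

Abb2

Cbb3 up a perfect fourth → Fbb3 (5 semitones).
Fbb3 down a minor second → Ebb3 (1 semitone).
A minor third down from Ebb3 is Cb3.
Cb3 down a major third → Abb2 (4 semitones).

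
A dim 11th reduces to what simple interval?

d4

Each octave removed subtracts seven from the number: 11 − 7 = 4.
That makes a diminished eleventh a compound diminished fourth — an octave plus a diminished fourth.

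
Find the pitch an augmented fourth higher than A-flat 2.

D 3

The fourth takes the letter from A up to D.
An augmented fourth spans 6 semitones, so from Ab2 the target pitch is D3.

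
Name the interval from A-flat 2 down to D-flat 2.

Descending from Ab2 to Db2 is the same interval as ascending Db2 to Ab2.
D to A spans five letter names (D-E-F-G-A): a fifth.
The perfect fifth spans 7 semitones, and Db2 to Ab2 is exactly 7 semitones — so this is a perfect fifth.

perfect fifth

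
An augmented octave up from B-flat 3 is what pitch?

B 4

An octave keeps the letter name B, an octave up from B.
An augmented octave spans 13 semitones, so from Bb3 the target pitch is B4.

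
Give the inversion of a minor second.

major 7th

The rule of nine gives the new number: 9 − 2 = 7, so a second becomes a seventh.
Quality inverts too: minor becomes major. That makes the inversion a major seventh.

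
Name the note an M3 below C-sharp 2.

A 1

Counting three letter names down from C lands on A.
A major third is 4 semitones; 4 semitones down from C#2 gives A1.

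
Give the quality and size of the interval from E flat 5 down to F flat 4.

Descending from Eb5 to Fb4 is the same interval as ascending Fb4 to Eb5.
F to E spans seven letter names (F-G-A-B-C-D-E) — that makes it a seventh of some quality.
Fb4 to Eb5 is 11 semitones, matching the major seventh exactly, so the quality is major.

M7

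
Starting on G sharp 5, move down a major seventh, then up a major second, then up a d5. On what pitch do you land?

F 5

A major seventh down from G#5 is A4.
A major second up from A4 is B4.
Up a diminished fifth from B4: F5 (6 semitones up).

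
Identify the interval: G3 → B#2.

Descending from G3 to B#2 is the same interval as ascending B#2 to G3.
B to G spans six letter names (B-C-D-E-F-G), so the interval is some kind of sixth.
A major sixth would be 9 semitones; B#2 to G3 is 7, two semitones narrower, so the interval is diminished.

d6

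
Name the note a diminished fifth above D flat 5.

The fifth takes the letter from D up to A.
Moving 6 semitones up from Db5 (the size of a diminished fifth) reaches Abb5.

A double-flat 5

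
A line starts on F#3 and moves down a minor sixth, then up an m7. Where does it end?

A minor sixth down from F#3 is A#2.
A minor seventh up from A#2 is G#3.

G#3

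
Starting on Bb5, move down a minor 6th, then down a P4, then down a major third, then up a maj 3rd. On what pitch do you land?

A4

Down a minor sixth from Bb5: D5 (8 semitones down).
D5 down a perfect fourth → A4 (5 semitones).
A major third down from A4 is F4.
Up a major third from F4: A4 (4 semitones up).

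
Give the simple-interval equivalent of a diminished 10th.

diminished 3rd

Each octave removed subtracts seven from the number: 10 − 7 = 3.
So a diminished tenth is an octave plus a diminished third. The quality is unchanged.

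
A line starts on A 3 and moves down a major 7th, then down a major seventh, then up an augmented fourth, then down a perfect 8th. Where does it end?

F 1

A major seventh down from A3 is Bb2.
A major seventh down from Bb2 is Cb2.
Up an augmented fourth from Cb2: F2 (6 semitones up).
Down a perfect octave from F2: F1 (12 semitones down).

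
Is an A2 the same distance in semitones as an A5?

No

3 semitones (augmented second) vs 8 semitones (augmented fifth): not equal.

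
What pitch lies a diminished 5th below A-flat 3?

Five letter names down from A: D.
A diminished fifth spans 6 semitones, so from Ab3 the target pitch is D3.

D 3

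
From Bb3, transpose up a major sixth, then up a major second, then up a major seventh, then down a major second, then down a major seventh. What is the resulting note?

Bb3 up a major sixth → G4 (9 semitones).
G4 up a major second → A4 (2 semitones).
A major seventh up from A4 is G#5.
G#5 down a major second → F#5 (2 semitones).
Down a major seventh from F#5: G4 (11 semitones down).

G4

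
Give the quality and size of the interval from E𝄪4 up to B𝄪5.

E to B spans five letter names (E-F-G-A-B), plus an octave — that makes it a twelfth of some quality.
Counting semitones, E##4→B##5 is 19, which is the perfect twelfth.
(Equivalently, a compound perfect fifth: a perfect fifth plus an octave.)

P12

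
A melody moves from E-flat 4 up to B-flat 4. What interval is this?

P5

E to B spans five letter names (E-F-G-A-B): a fifth.
Counting semitones, Eb4→Bb4 is 7, which is the perfect fifth.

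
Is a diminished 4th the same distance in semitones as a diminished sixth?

No

A diminished fourth is 4 semitones but a diminished sixth is 7 semitones — different sizes.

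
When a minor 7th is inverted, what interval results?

Inverted interval numbers add to nine, so a seventh pairs with a second (7 + 2 = 9).
And minor becomes major under inversion, so we get a major second.

major second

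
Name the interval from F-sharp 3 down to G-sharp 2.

Descending from F#3 to G#2 is the same interval as ascending G#2 to F#3.
G to F spans seven letter names (G-A-B-C-D-E-F): a seventh.
A major seventh would be 11 semitones, but G#2 to F#3 is 10 — one semitone narrower, making it a minor seventh.

minor seventh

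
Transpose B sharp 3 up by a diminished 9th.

C 5

The ninth's letter: B up two letter names plus an octave → C.
Moving 12 semitones up from B#3 (the size of a diminished ninth) reaches C5.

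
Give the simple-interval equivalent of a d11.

Subtracting seven from the interval number removes an octave: 11 − 7 = 4.
Quality carries through unchanged, so the simple form is a diminished fourth.

d4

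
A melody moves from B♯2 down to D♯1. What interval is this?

Descending from B#2 to D#1 is the same interval as ascending D#1 to B#2.
D to B spans six letter names (D-E-F-G-A-B), plus an octave, so the interval is some kind of thirteenth.
The major thirteenth spans 21 semitones, and D#1 to B#2 is exactly 21 semitones — so this is a major thirteenth.
(Equivalently, a compound major sixth: a major sixth plus an octave.)

major thirteenth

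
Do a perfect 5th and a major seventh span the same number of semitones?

7 semitones (perfect fifth) vs 11 semitones (major seventh): not equal.

No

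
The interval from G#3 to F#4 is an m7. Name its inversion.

major second

The rule of nine gives the new number: 9 − 7 = 2, so a seventh becomes a second.
Quality inverts too: minor becomes major. That makes the inversion a major second.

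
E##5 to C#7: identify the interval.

E to C spans six letter names (E-F-G-A-B-C), plus an octave, so the interval is some kind of thirteenth.
The major thirteenth is 21 semitones; here we have 19, two semitones narrower: diminished.
(Equivalently, a compound diminished sixth: a diminished sixth plus an octave.)

diminished 13th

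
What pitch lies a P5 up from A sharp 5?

E sharp 6

Five letter names up from A: E.
A perfect fifth is 7 semitones; 7 semitones up from A#5 gives E#6.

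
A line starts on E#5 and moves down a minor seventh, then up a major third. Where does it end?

Down a minor seventh from E#5: F##4 (10 semitones down).
A major third up from F##4 is A##4.

A##4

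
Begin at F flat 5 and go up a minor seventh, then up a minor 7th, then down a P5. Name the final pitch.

Up a minor seventh from Fb5: Ebb6 (10 semitones up).
Up a minor seventh from Ebb6: Dbb7 (10 semitones up).
Down a perfect fifth from Dbb7: Gbb6 (7 semitones down).

G double-flat 6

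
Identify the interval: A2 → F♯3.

A to F spans six letter names (A-B-C-D-E-F), so the interval is some kind of sixth.
The major sixth spans 9 semitones, and A2 to F#3 is exactly 9 semitones — so this is a major sixth.

M6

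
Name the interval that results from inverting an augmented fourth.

diminished 5th

Inverted interval numbers add to nine, so a fourth pairs with a fifth (4 + 5 = 9).
Quality inverts too: augmented becomes diminished. That makes the inversion a diminished fifth.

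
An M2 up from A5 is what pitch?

B5

Two letter names up from A: B.
A major second is 2 semitones; 2 semitones up from A5 gives B5.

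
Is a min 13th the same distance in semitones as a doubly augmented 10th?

No

20 semitones (minor thirteenth) vs 18 semitones (doubly augmented tenth): not equal.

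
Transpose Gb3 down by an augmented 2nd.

Fbb3

Counting two letter names down from G lands on F.
An augmented second spans 3 semitones, so from Gb3 the target pitch is Fbb3.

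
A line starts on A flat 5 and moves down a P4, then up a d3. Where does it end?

G double-flat 5

A perfect fourth down from Ab5 is Eb5.
Eb5 up a diminished third → Gbb5 (2 semitones).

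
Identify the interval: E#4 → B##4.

E to B spans five letter names (E-F-G-A-B): a fifth.
A perfect fifth would be 7 semitones; E#4 to B##4 is 8, one semitone wider, so the interval is augmented.

augmented fifth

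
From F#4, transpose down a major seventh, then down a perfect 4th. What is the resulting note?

F#4 down a major seventh → G3 (11 semitones).
G3 down a perfect fourth → D3 (5 semitones).

D3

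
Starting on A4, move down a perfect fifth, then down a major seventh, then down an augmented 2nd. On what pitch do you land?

A perfect fifth down from A4 is D4.
Down a major seventh from D4: Eb3 (11 semitones down).
Eb3 down an augmented second → Dbb3 (3 semitones).

Dbb3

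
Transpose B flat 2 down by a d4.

Counting four letter names down from B lands on F.
A diminished fourth spans 4 semitones, so from Bb2 the target pitch is F#2.

F sharp 2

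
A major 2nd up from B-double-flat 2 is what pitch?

C-flat 3

Two letter names up from B: C.
Moving 2 semitones up from Bbb2 (the size of a major second) reaches Cb3.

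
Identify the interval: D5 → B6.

major thirteenth

D to B spans six letter names (D-E-F-G-A-B), plus an octave — that makes it a thirteenth of some quality.
D5 to B6 is 21 semitones, matching the major thirteenth exactly, so the quality is major.
(Equivalently, a compound major sixth: a major sixth plus an octave.)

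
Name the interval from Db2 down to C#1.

diminished ninth

Descending from Db2 to C#1 is the same interval as ascending C#1 to Db2.
C to D spans two letter names (C-D), plus an octave — that makes it a ninth of some quality.
C#1 to Db2 spans 12 semitones — two semitones narrower than the major ninth (14) — giving a diminished ninth.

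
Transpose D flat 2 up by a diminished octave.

D double-flat 3

For an octave the letter name doesn't change: still D, an octave up.
Moving 11 semitones up from Db2 (the size of a diminished octave) reaches Dbb3.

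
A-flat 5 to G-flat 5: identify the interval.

major second

Descending from Ab5 to Gb5 is the same interval as ascending Gb5 to Ab5.
G to A spans two letter names (G-A) — that makes it a second of some quality.
Counting semitones, Gb5→Ab5 is 2, which is the major second.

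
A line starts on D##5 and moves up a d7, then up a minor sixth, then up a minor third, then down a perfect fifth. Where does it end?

F6

Up a diminished seventh from D##5: C#6 (9 semitones up).
C#6 up a minor sixth → A6 (8 semitones).
A minor third up from A6 is C7.
Down a perfect fifth from C7: F6 (7 semitones down).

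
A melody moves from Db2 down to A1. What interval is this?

diminished 4th

Descending from Db2 to A1 is the same interval as ascending A1 to Db2.
A to D spans four letter names (A-B-C-D), so the interval is some kind of fourth.
The perfect fourth is 5 semitones; here we have 4, one semitone narrower: diminished.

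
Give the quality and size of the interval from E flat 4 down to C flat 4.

Descending from Eb4 to Cb4 is the same interval as ascending Cb4 to Eb4.
C to E spans three letter names (C-D-E): a third.
The major third spans 4 semitones, and Cb4 to Eb4 is exactly 4 semitones — so this is a major third.

major third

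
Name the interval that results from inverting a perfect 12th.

perfect fourth

First reduce the compound perfect twelfth to its simple form, a perfect fifth.
The rule of nine gives the new number: 9 − 5 = 4, so a fifth becomes a fourth.
The quality also flips — perfect stays perfect — giving a perfect fourth.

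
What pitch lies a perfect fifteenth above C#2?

C#4

The letter stays C (same as the start), shifted two octaves up.
Moving 24 semitones up from C#2 (the size of a perfect fifteenth) reaches C#4.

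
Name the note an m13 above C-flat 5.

The thirteenth's letter: C up six letter names plus an octave → A.
A minor thirteenth spans 20 semitones, so from Cb5 the target pitch is Abb6.

A-double-flat 6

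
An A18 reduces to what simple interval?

A4

Subtracting seven from the interval number removes an octave: 18 − 14 = 4.
Quality carries through unchanged, so the simple form is an augmented fourth.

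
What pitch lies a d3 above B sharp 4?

D 5

Counting three letter names up from B lands on D.
Moving 2 semitones up from B#4 (the size of a diminished third) reaches D5.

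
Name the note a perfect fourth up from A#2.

D#3

Counting four letter names up from A lands on D.
A perfect fourth is 5 semitones; 5 semitones up from A#2 gives D#3.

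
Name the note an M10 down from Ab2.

Fb1

Counting three letter names plus an octave down from A lands on F.
A major tenth is 16 semitones; 16 semitones down from Ab2 gives Fb1.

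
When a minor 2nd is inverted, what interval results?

Inverted interval numbers add to nine, so a second pairs with a seventh (2 + 7 = 9).
The quality also flips — minor becomes major — giving a major seventh.

major 7th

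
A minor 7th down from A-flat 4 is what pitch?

B-flat 3

Counting seven letter names down from A lands on B.
A minor seventh spans 10 semitones, so from Ab4 the target pitch is Bb3.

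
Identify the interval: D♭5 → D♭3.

perfect fifteenth

Descending from Db5 to Db3 is the same interval as ascending Db3 to Db5.
D to D is the same letter name, plus 2 octaves, so the interval is some kind of fifteenth.
Counting semitones, Db3→Db5 is 24, which is the perfect fifteenth.
(Equivalently, a compound perfect octave: a perfect octave plus an octave.)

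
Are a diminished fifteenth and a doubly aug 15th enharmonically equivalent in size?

No

A diminished fifteenth spans 23 semitones; a doubly augmented fifteenth spans 26 semitones. They differ by 3.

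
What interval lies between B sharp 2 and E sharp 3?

perfect fourth

B to E spans four letter names (B-C-D-E), so the interval is some kind of fourth.
The perfect fourth spans 5 semitones, and B#2 to E#3 is exactly 5 semitones — so this is a perfect fourth.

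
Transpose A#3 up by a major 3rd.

The third takes the letter from A up to C.
A major third spans 4 semitones, so from A#3 the target pitch is C##4.

C##4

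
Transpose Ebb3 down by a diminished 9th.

Two letters down from E (plus an octave) reaches D.
A diminished ninth spans 12 semitones, so from Ebb3 the target pitch is D2.

D2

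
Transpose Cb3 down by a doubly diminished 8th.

For an octave the letter name doesn't change: still C, an octave down.
A doubly diminished octave spans 10 semitones, so from Cb3 the target pitch is C#2.

C#2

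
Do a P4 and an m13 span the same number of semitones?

5 semitones (perfect fourth) vs 20 semitones (minor thirteenth): not equal.

No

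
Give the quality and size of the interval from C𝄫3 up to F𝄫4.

C to F spans four letter names (C-D-E-F), plus an octave: an eleventh.
The perfect eleventh spans 17 semitones, and Cbb3 to Fbb4 is exactly 17 semitones — so this is a perfect eleventh.
(Equivalently, a compound perfect fourth: a perfect fourth plus an octave.)

perfect 11th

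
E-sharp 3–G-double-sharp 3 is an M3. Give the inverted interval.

minor sixth

Interval numbers invert to sum to nine: 3 + 6 = 9, so a third inverts to a sixth.
And major becomes minor under inversion, so we get a minor sixth.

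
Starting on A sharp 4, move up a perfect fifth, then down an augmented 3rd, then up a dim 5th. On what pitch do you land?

G flat 5

Up a perfect fifth from A#4: E#5 (7 semitones up).
Down an augmented third from E#5: C5 (5 semitones down).
C5 up a diminished fifth → Gb5 (6 semitones).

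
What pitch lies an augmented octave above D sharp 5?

D double-sharp 6

The letter stays D (same as the start), shifted an octave up.
An augmented octave is 13 semitones; 13 semitones up from D#5 gives D##6.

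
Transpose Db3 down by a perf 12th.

Counting five letter names plus an octave down from D lands on G.
A perfect twelfth spans 19 semitones, so from Db3 the target pitch is Gb1.

Gb1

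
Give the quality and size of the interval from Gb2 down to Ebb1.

Descending from Gb2 to Ebb1 is the same interval as ascending Ebb1 to Gb2.
E to G spans three letter names (E-F-G), plus an octave, so the interval is some kind of tenth.
Ebb1 to Gb2 is 16 semitones, matching the major tenth exactly, so the quality is major.
(Equivalently, a compound major third: a major third plus an octave.)

M10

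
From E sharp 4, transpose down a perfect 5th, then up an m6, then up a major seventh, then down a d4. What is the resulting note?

B double-sharp 4

A perfect fifth down from E#4 is A#3.
A#3 up a minor sixth → F#4 (8 semitones).
F#4 up a major seventh → E#5 (11 semitones).
Down a diminished fourth from E#5: B##4 (4 semitones down).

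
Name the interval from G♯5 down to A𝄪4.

Descending from G#5 to A##4 is the same interval as ascending A##4 to G#5.
A to G spans seven letter names (A-B-C-D-E-F-G), so the interval is some kind of seventh.
The major seventh is 11 semitones; here we have 9, two semitones narrower: diminished.

diminished seventh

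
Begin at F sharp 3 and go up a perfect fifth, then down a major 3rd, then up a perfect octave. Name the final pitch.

A 4

F#3 up a perfect fifth → C#4 (7 semitones).
C#4 down a major third → A3 (4 semitones).
A3 up a perfect octave → A4 (12 semitones).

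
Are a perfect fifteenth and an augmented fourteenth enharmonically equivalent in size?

Yes

A perfect fifteenth = 24 semitones = an augmented fourteenth; enharmonically equal.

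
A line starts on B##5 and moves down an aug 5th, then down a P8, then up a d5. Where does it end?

Down an augmented fifth from B##5: E#5 (8 semitones down).
A perfect octave down from E#5 is E#4.
Up a diminished fifth from E#4: B4 (6 semitones up).

B4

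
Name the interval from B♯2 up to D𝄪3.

major 3rd

B to D spans three letter names (B-C-D) — that makes it a third of some quality.
The major third spans 4 semitones, and B#2 to D##3 is exactly 4 semitones — so this is a major third.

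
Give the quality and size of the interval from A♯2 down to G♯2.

major second

Descending from A#2 to G#2 is the same interval as ascending G#2 to A#2.
G to A spans two letter names (G-A): a second.
Counting semitones, G#2→A#2 is 2, which is the major second.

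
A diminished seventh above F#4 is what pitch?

Eb5

Seven letter names up from F: E.
A diminished seventh is 9 semitones; 9 semitones up from F#4 gives Eb5.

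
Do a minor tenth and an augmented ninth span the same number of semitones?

A minor tenth = 15 semitones = an augmented ninth; enharmonically equal.

Yes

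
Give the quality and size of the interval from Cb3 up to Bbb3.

C to B spans seven letter names (C-D-E-F-G-A-B) — that makes it a seventh of some quality.
Cb3 to Bbb3 is 10 semitones, a half step short of the major seventh (11), so this is minor.

minor seventh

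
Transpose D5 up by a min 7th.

Counting seven letter names up from D lands on C.
A minor seventh spans 10 semitones, so from D5 the target pitch is C6.

C6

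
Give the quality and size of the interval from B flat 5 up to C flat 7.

minor ninth

B to C spans two letter names (B-C), plus an octave — that makes it a ninth of some quality.
A major ninth would be 14 semitones, but Bb5 to Cb7 is 13 — one semitone narrower, making it a minor ninth.
(Equivalently, a compound minor second: a minor second plus an octave.)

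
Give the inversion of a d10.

First reduce the compound diminished tenth to its simple form, a diminished third.
Inverted interval numbers add to nine, so a third pairs with a sixth (3 + 6 = 9).
The quality also flips — diminished becomes augmented — giving an augmented sixth.

augmented 6th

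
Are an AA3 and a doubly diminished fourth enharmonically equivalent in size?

A doubly augmented third is 6 semitones but a doubly diminished fourth is 3 semitones — different sizes.

No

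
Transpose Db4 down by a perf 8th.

For an octave the letter name doesn't change: still D, an octave down.
A perfect octave spans 12 semitones, so from Db4 the target pitch is Db3.

Db3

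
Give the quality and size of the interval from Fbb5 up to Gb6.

F to G spans two letter names (F-G), plus an octave: a ninth.
Fbb5 to Gb6 spans 15 semitones — one semitone wider than the major ninth (14) — giving an augmented ninth.
(Equivalently, a compound augmented second: an augmented second plus an octave.)

augmented ninth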